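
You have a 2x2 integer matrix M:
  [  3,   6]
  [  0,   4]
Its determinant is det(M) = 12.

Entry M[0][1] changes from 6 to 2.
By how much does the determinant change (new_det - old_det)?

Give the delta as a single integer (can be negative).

Answer: 0

Derivation:
Cofactor C_01 = 0
Entry delta = 2 - 6 = -4
Det delta = entry_delta * cofactor = -4 * 0 = 0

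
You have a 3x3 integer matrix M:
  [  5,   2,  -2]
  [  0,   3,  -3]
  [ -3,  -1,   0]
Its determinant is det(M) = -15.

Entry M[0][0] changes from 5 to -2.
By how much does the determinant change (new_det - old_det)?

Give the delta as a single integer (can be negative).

Answer: 21

Derivation:
Cofactor C_00 = -3
Entry delta = -2 - 5 = -7
Det delta = entry_delta * cofactor = -7 * -3 = 21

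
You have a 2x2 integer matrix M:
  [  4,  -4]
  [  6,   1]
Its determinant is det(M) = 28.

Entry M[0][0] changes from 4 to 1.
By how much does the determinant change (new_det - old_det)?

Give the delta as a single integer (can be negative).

Cofactor C_00 = 1
Entry delta = 1 - 4 = -3
Det delta = entry_delta * cofactor = -3 * 1 = -3

Answer: -3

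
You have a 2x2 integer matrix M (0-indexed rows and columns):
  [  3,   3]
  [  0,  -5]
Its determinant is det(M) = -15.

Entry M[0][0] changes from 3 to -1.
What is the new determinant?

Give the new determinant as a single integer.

Answer: 5

Derivation:
det is linear in row 0: changing M[0][0] by delta changes det by delta * cofactor(0,0).
Cofactor C_00 = (-1)^(0+0) * minor(0,0) = -5
Entry delta = -1 - 3 = -4
Det delta = -4 * -5 = 20
New det = -15 + 20 = 5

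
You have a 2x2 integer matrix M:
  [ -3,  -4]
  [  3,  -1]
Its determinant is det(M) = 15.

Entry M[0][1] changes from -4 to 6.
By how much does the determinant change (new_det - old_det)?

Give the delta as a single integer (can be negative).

Answer: -30

Derivation:
Cofactor C_01 = -3
Entry delta = 6 - -4 = 10
Det delta = entry_delta * cofactor = 10 * -3 = -30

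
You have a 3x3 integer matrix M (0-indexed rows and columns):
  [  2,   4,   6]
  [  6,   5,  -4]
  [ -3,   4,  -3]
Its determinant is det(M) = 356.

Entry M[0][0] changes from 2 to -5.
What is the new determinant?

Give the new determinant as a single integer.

Answer: 349

Derivation:
det is linear in row 0: changing M[0][0] by delta changes det by delta * cofactor(0,0).
Cofactor C_00 = (-1)^(0+0) * minor(0,0) = 1
Entry delta = -5 - 2 = -7
Det delta = -7 * 1 = -7
New det = 356 + -7 = 349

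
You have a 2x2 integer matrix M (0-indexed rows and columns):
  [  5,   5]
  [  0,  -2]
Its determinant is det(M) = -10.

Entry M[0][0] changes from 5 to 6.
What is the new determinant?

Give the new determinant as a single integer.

Answer: -12

Derivation:
det is linear in row 0: changing M[0][0] by delta changes det by delta * cofactor(0,0).
Cofactor C_00 = (-1)^(0+0) * minor(0,0) = -2
Entry delta = 6 - 5 = 1
Det delta = 1 * -2 = -2
New det = -10 + -2 = -12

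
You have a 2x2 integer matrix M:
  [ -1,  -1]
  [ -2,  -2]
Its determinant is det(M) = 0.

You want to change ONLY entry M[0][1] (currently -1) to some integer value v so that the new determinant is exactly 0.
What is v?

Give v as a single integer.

Answer: -1

Derivation:
det is linear in entry M[0][1]: det = old_det + (v - -1) * C_01
Cofactor C_01 = 2
Want det = 0: 0 + (v - -1) * 2 = 0
  (v - -1) = 0 / 2 = 0
  v = -1 + (0) = -1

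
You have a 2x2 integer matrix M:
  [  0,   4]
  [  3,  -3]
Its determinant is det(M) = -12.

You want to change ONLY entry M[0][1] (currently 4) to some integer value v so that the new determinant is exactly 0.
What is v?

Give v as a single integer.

det is linear in entry M[0][1]: det = old_det + (v - 4) * C_01
Cofactor C_01 = -3
Want det = 0: -12 + (v - 4) * -3 = 0
  (v - 4) = 12 / -3 = -4
  v = 4 + (-4) = 0

Answer: 0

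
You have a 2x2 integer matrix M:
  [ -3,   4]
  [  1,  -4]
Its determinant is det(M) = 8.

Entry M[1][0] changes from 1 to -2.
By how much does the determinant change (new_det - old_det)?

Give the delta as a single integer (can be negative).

Cofactor C_10 = -4
Entry delta = -2 - 1 = -3
Det delta = entry_delta * cofactor = -3 * -4 = 12

Answer: 12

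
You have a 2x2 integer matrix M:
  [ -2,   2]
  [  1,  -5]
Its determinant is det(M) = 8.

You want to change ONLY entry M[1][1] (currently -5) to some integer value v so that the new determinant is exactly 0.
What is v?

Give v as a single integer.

det is linear in entry M[1][1]: det = old_det + (v - -5) * C_11
Cofactor C_11 = -2
Want det = 0: 8 + (v - -5) * -2 = 0
  (v - -5) = -8 / -2 = 4
  v = -5 + (4) = -1

Answer: -1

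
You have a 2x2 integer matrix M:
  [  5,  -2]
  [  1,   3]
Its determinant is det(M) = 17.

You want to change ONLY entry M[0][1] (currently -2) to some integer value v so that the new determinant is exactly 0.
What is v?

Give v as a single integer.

Answer: 15

Derivation:
det is linear in entry M[0][1]: det = old_det + (v - -2) * C_01
Cofactor C_01 = -1
Want det = 0: 17 + (v - -2) * -1 = 0
  (v - -2) = -17 / -1 = 17
  v = -2 + (17) = 15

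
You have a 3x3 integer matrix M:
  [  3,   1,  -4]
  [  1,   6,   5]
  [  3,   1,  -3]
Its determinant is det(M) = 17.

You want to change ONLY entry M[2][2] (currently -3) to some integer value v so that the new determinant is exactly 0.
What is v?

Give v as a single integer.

Answer: -4

Derivation:
det is linear in entry M[2][2]: det = old_det + (v - -3) * C_22
Cofactor C_22 = 17
Want det = 0: 17 + (v - -3) * 17 = 0
  (v - -3) = -17 / 17 = -1
  v = -3 + (-1) = -4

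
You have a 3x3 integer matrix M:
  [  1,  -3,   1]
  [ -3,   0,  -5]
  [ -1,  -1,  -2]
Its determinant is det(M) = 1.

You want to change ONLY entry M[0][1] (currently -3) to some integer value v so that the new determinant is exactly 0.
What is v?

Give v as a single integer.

det is linear in entry M[0][1]: det = old_det + (v - -3) * C_01
Cofactor C_01 = -1
Want det = 0: 1 + (v - -3) * -1 = 0
  (v - -3) = -1 / -1 = 1
  v = -3 + (1) = -2

Answer: -2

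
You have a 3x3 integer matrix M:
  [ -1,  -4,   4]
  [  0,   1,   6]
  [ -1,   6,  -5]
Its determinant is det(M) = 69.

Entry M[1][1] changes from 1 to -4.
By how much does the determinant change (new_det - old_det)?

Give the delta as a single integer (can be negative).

Answer: -45

Derivation:
Cofactor C_11 = 9
Entry delta = -4 - 1 = -5
Det delta = entry_delta * cofactor = -5 * 9 = -45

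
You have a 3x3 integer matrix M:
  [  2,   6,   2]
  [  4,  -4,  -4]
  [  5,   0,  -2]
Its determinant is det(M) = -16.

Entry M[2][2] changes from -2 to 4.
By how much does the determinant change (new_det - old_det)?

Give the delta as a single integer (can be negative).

Cofactor C_22 = -32
Entry delta = 4 - -2 = 6
Det delta = entry_delta * cofactor = 6 * -32 = -192

Answer: -192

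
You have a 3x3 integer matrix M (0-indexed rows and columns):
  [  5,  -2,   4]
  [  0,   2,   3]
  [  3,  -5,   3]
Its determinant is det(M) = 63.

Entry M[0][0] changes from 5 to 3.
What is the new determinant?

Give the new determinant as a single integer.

det is linear in row 0: changing M[0][0] by delta changes det by delta * cofactor(0,0).
Cofactor C_00 = (-1)^(0+0) * minor(0,0) = 21
Entry delta = 3 - 5 = -2
Det delta = -2 * 21 = -42
New det = 63 + -42 = 21

Answer: 21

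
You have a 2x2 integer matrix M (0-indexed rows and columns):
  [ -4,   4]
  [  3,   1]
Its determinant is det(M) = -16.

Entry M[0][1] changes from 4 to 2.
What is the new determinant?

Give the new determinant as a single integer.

det is linear in row 0: changing M[0][1] by delta changes det by delta * cofactor(0,1).
Cofactor C_01 = (-1)^(0+1) * minor(0,1) = -3
Entry delta = 2 - 4 = -2
Det delta = -2 * -3 = 6
New det = -16 + 6 = -10

Answer: -10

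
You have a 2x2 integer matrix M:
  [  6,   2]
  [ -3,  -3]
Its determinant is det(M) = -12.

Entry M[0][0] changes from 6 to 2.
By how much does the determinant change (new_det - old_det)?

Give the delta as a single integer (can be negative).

Answer: 12

Derivation:
Cofactor C_00 = -3
Entry delta = 2 - 6 = -4
Det delta = entry_delta * cofactor = -4 * -3 = 12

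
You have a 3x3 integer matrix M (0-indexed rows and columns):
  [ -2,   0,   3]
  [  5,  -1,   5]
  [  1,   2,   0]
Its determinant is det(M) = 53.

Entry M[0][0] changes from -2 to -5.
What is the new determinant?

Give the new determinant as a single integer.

Answer: 83

Derivation:
det is linear in row 0: changing M[0][0] by delta changes det by delta * cofactor(0,0).
Cofactor C_00 = (-1)^(0+0) * minor(0,0) = -10
Entry delta = -5 - -2 = -3
Det delta = -3 * -10 = 30
New det = 53 + 30 = 83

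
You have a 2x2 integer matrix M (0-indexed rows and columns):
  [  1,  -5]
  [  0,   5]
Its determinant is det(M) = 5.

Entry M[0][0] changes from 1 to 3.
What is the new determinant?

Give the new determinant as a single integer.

det is linear in row 0: changing M[0][0] by delta changes det by delta * cofactor(0,0).
Cofactor C_00 = (-1)^(0+0) * minor(0,0) = 5
Entry delta = 3 - 1 = 2
Det delta = 2 * 5 = 10
New det = 5 + 10 = 15

Answer: 15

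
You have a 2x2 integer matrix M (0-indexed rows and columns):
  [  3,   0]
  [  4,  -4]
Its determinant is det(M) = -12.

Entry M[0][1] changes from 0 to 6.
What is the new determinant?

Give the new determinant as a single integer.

det is linear in row 0: changing M[0][1] by delta changes det by delta * cofactor(0,1).
Cofactor C_01 = (-1)^(0+1) * minor(0,1) = -4
Entry delta = 6 - 0 = 6
Det delta = 6 * -4 = -24
New det = -12 + -24 = -36

Answer: -36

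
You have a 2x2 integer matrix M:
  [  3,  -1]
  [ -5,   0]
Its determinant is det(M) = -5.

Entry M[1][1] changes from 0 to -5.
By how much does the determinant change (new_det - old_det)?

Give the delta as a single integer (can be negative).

Answer: -15

Derivation:
Cofactor C_11 = 3
Entry delta = -5 - 0 = -5
Det delta = entry_delta * cofactor = -5 * 3 = -15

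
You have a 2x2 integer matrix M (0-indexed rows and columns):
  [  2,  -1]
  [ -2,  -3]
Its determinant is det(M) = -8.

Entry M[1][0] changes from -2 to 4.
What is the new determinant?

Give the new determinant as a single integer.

det is linear in row 1: changing M[1][0] by delta changes det by delta * cofactor(1,0).
Cofactor C_10 = (-1)^(1+0) * minor(1,0) = 1
Entry delta = 4 - -2 = 6
Det delta = 6 * 1 = 6
New det = -8 + 6 = -2

Answer: -2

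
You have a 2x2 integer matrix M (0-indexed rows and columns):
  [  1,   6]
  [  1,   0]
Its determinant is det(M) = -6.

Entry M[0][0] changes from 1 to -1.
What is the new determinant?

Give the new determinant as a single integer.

Answer: -6

Derivation:
det is linear in row 0: changing M[0][0] by delta changes det by delta * cofactor(0,0).
Cofactor C_00 = (-1)^(0+0) * minor(0,0) = 0
Entry delta = -1 - 1 = -2
Det delta = -2 * 0 = 0
New det = -6 + 0 = -6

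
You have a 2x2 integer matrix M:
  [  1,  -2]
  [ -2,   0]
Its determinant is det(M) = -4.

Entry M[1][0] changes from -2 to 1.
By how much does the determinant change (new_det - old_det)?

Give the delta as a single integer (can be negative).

Cofactor C_10 = 2
Entry delta = 1 - -2 = 3
Det delta = entry_delta * cofactor = 3 * 2 = 6

Answer: 6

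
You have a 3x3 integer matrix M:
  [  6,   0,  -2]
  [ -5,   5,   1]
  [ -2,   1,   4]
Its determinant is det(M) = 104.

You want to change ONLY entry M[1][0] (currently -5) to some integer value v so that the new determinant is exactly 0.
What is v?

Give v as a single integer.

Answer: 47

Derivation:
det is linear in entry M[1][0]: det = old_det + (v - -5) * C_10
Cofactor C_10 = -2
Want det = 0: 104 + (v - -5) * -2 = 0
  (v - -5) = -104 / -2 = 52
  v = -5 + (52) = 47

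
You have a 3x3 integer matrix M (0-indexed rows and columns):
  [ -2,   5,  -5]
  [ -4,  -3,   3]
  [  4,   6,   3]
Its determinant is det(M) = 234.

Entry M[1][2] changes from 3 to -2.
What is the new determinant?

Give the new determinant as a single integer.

det is linear in row 1: changing M[1][2] by delta changes det by delta * cofactor(1,2).
Cofactor C_12 = (-1)^(1+2) * minor(1,2) = 32
Entry delta = -2 - 3 = -5
Det delta = -5 * 32 = -160
New det = 234 + -160 = 74

Answer: 74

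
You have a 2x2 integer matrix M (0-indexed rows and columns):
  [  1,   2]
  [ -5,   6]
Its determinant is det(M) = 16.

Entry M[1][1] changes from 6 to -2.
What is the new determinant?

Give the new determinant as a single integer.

Answer: 8

Derivation:
det is linear in row 1: changing M[1][1] by delta changes det by delta * cofactor(1,1).
Cofactor C_11 = (-1)^(1+1) * minor(1,1) = 1
Entry delta = -2 - 6 = -8
Det delta = -8 * 1 = -8
New det = 16 + -8 = 8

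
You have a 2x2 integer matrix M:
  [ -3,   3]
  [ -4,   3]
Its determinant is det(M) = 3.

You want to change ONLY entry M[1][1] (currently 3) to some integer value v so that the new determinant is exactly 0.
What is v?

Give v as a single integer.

Answer: 4

Derivation:
det is linear in entry M[1][1]: det = old_det + (v - 3) * C_11
Cofactor C_11 = -3
Want det = 0: 3 + (v - 3) * -3 = 0
  (v - 3) = -3 / -3 = 1
  v = 3 + (1) = 4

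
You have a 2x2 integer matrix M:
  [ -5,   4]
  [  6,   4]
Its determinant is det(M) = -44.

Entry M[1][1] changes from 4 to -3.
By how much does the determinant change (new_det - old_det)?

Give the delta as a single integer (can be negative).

Cofactor C_11 = -5
Entry delta = -3 - 4 = -7
Det delta = entry_delta * cofactor = -7 * -5 = 35

Answer: 35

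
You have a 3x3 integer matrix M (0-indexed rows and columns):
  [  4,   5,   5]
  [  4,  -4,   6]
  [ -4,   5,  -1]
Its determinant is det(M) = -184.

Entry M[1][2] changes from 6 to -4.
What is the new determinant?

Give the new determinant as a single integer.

det is linear in row 1: changing M[1][2] by delta changes det by delta * cofactor(1,2).
Cofactor C_12 = (-1)^(1+2) * minor(1,2) = -40
Entry delta = -4 - 6 = -10
Det delta = -10 * -40 = 400
New det = -184 + 400 = 216

Answer: 216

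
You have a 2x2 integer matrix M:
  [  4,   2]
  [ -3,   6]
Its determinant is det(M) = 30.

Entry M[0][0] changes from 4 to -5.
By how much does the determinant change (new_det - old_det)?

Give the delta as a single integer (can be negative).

Cofactor C_00 = 6
Entry delta = -5 - 4 = -9
Det delta = entry_delta * cofactor = -9 * 6 = -54

Answer: -54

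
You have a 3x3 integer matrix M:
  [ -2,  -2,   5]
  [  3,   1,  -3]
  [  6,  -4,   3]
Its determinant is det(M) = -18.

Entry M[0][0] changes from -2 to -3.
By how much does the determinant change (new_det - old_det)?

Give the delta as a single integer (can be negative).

Answer: 9

Derivation:
Cofactor C_00 = -9
Entry delta = -3 - -2 = -1
Det delta = entry_delta * cofactor = -1 * -9 = 9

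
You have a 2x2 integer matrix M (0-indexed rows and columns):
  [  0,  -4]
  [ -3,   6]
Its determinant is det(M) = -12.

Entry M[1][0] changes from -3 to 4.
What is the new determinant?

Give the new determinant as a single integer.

det is linear in row 1: changing M[1][0] by delta changes det by delta * cofactor(1,0).
Cofactor C_10 = (-1)^(1+0) * minor(1,0) = 4
Entry delta = 4 - -3 = 7
Det delta = 7 * 4 = 28
New det = -12 + 28 = 16

Answer: 16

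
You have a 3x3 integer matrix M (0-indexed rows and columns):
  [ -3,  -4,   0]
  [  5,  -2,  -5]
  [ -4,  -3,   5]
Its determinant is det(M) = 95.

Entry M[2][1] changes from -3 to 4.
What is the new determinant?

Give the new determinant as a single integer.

det is linear in row 2: changing M[2][1] by delta changes det by delta * cofactor(2,1).
Cofactor C_21 = (-1)^(2+1) * minor(2,1) = -15
Entry delta = 4 - -3 = 7
Det delta = 7 * -15 = -105
New det = 95 + -105 = -10

Answer: -10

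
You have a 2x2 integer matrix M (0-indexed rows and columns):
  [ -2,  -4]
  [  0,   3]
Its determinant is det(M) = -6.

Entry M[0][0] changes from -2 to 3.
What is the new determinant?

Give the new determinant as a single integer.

Answer: 9

Derivation:
det is linear in row 0: changing M[0][0] by delta changes det by delta * cofactor(0,0).
Cofactor C_00 = (-1)^(0+0) * minor(0,0) = 3
Entry delta = 3 - -2 = 5
Det delta = 5 * 3 = 15
New det = -6 + 15 = 9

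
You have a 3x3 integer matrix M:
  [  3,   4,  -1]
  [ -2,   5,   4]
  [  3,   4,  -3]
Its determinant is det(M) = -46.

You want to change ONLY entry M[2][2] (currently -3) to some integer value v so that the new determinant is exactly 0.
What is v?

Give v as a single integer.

det is linear in entry M[2][2]: det = old_det + (v - -3) * C_22
Cofactor C_22 = 23
Want det = 0: -46 + (v - -3) * 23 = 0
  (v - -3) = 46 / 23 = 2
  v = -3 + (2) = -1

Answer: -1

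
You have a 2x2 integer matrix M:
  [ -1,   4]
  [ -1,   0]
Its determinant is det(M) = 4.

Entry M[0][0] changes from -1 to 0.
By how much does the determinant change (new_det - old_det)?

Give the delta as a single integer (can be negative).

Cofactor C_00 = 0
Entry delta = 0 - -1 = 1
Det delta = entry_delta * cofactor = 1 * 0 = 0

Answer: 0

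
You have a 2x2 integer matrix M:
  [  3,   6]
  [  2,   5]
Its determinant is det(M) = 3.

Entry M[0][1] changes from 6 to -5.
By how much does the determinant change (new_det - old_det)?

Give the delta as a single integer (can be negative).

Answer: 22

Derivation:
Cofactor C_01 = -2
Entry delta = -5 - 6 = -11
Det delta = entry_delta * cofactor = -11 * -2 = 22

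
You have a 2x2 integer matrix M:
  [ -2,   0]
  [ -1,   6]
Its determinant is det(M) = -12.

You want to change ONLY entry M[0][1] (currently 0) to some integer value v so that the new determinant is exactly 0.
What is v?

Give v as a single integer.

det is linear in entry M[0][1]: det = old_det + (v - 0) * C_01
Cofactor C_01 = 1
Want det = 0: -12 + (v - 0) * 1 = 0
  (v - 0) = 12 / 1 = 12
  v = 0 + (12) = 12

Answer: 12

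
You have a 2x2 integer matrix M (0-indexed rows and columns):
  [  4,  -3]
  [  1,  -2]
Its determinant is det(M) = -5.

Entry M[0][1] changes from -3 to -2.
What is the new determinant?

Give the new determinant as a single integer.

Answer: -6

Derivation:
det is linear in row 0: changing M[0][1] by delta changes det by delta * cofactor(0,1).
Cofactor C_01 = (-1)^(0+1) * minor(0,1) = -1
Entry delta = -2 - -3 = 1
Det delta = 1 * -1 = -1
New det = -5 + -1 = -6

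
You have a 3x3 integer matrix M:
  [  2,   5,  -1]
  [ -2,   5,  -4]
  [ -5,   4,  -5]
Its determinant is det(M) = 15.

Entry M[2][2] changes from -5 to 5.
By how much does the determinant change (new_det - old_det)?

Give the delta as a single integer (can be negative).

Answer: 200

Derivation:
Cofactor C_22 = 20
Entry delta = 5 - -5 = 10
Det delta = entry_delta * cofactor = 10 * 20 = 200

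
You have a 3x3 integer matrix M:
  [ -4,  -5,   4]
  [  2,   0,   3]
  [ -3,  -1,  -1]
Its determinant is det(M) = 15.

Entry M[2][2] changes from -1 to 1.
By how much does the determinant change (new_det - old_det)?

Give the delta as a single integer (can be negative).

Answer: 20

Derivation:
Cofactor C_22 = 10
Entry delta = 1 - -1 = 2
Det delta = entry_delta * cofactor = 2 * 10 = 20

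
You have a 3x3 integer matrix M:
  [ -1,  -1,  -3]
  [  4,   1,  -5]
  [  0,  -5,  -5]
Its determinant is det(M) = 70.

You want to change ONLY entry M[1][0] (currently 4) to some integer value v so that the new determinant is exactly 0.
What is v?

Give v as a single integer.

Answer: -3

Derivation:
det is linear in entry M[1][0]: det = old_det + (v - 4) * C_10
Cofactor C_10 = 10
Want det = 0: 70 + (v - 4) * 10 = 0
  (v - 4) = -70 / 10 = -7
  v = 4 + (-7) = -3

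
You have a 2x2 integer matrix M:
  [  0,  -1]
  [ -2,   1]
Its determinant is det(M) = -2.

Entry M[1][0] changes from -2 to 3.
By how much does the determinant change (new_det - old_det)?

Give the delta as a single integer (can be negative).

Cofactor C_10 = 1
Entry delta = 3 - -2 = 5
Det delta = entry_delta * cofactor = 5 * 1 = 5

Answer: 5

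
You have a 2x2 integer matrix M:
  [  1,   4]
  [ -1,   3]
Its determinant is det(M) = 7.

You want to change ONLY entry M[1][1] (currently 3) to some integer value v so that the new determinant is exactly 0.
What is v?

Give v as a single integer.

det is linear in entry M[1][1]: det = old_det + (v - 3) * C_11
Cofactor C_11 = 1
Want det = 0: 7 + (v - 3) * 1 = 0
  (v - 3) = -7 / 1 = -7
  v = 3 + (-7) = -4

Answer: -4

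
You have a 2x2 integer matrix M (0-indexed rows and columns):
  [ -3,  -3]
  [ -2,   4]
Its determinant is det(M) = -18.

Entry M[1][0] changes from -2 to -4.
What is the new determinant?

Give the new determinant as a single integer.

det is linear in row 1: changing M[1][0] by delta changes det by delta * cofactor(1,0).
Cofactor C_10 = (-1)^(1+0) * minor(1,0) = 3
Entry delta = -4 - -2 = -2
Det delta = -2 * 3 = -6
New det = -18 + -6 = -24

Answer: -24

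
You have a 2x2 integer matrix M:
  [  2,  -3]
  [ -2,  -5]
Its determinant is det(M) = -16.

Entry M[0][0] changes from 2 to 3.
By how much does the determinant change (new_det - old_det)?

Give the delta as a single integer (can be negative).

Answer: -5

Derivation:
Cofactor C_00 = -5
Entry delta = 3 - 2 = 1
Det delta = entry_delta * cofactor = 1 * -5 = -5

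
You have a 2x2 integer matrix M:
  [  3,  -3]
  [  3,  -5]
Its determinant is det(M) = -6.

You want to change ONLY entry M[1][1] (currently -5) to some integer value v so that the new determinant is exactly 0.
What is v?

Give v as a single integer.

det is linear in entry M[1][1]: det = old_det + (v - -5) * C_11
Cofactor C_11 = 3
Want det = 0: -6 + (v - -5) * 3 = 0
  (v - -5) = 6 / 3 = 2
  v = -5 + (2) = -3

Answer: -3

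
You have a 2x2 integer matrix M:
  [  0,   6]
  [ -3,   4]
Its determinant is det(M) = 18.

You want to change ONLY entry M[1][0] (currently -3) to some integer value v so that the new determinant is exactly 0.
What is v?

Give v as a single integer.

det is linear in entry M[1][0]: det = old_det + (v - -3) * C_10
Cofactor C_10 = -6
Want det = 0: 18 + (v - -3) * -6 = 0
  (v - -3) = -18 / -6 = 3
  v = -3 + (3) = 0

Answer: 0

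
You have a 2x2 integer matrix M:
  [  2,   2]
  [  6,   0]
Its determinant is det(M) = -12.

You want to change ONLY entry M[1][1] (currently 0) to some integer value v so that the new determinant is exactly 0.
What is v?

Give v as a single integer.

det is linear in entry M[1][1]: det = old_det + (v - 0) * C_11
Cofactor C_11 = 2
Want det = 0: -12 + (v - 0) * 2 = 0
  (v - 0) = 12 / 2 = 6
  v = 0 + (6) = 6

Answer: 6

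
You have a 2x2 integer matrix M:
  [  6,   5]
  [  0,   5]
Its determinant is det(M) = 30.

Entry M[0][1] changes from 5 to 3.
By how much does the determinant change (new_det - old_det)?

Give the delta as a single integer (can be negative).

Cofactor C_01 = 0
Entry delta = 3 - 5 = -2
Det delta = entry_delta * cofactor = -2 * 0 = 0

Answer: 0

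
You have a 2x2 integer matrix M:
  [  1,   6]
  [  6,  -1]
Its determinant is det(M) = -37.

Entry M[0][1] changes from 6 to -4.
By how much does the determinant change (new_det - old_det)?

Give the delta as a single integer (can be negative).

Answer: 60

Derivation:
Cofactor C_01 = -6
Entry delta = -4 - 6 = -10
Det delta = entry_delta * cofactor = -10 * -6 = 60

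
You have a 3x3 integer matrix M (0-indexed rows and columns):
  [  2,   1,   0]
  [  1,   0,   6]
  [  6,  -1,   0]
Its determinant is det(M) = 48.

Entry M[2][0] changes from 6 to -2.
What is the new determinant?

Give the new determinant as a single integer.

det is linear in row 2: changing M[2][0] by delta changes det by delta * cofactor(2,0).
Cofactor C_20 = (-1)^(2+0) * minor(2,0) = 6
Entry delta = -2 - 6 = -8
Det delta = -8 * 6 = -48
New det = 48 + -48 = 0

Answer: 0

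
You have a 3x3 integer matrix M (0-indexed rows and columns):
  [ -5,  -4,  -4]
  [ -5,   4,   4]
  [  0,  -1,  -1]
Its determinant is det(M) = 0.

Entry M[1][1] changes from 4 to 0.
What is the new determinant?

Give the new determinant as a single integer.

Answer: -20

Derivation:
det is linear in row 1: changing M[1][1] by delta changes det by delta * cofactor(1,1).
Cofactor C_11 = (-1)^(1+1) * minor(1,1) = 5
Entry delta = 0 - 4 = -4
Det delta = -4 * 5 = -20
New det = 0 + -20 = -20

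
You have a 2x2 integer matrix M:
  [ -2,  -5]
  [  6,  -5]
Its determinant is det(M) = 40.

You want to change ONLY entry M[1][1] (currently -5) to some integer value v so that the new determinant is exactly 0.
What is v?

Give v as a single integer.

det is linear in entry M[1][1]: det = old_det + (v - -5) * C_11
Cofactor C_11 = -2
Want det = 0: 40 + (v - -5) * -2 = 0
  (v - -5) = -40 / -2 = 20
  v = -5 + (20) = 15

Answer: 15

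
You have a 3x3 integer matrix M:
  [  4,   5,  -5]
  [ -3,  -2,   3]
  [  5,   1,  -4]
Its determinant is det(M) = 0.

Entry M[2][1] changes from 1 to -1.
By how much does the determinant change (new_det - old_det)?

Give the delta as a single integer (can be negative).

Answer: -6

Derivation:
Cofactor C_21 = 3
Entry delta = -1 - 1 = -2
Det delta = entry_delta * cofactor = -2 * 3 = -6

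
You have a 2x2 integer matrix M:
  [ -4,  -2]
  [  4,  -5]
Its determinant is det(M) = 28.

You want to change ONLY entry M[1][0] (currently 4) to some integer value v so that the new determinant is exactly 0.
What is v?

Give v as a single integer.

det is linear in entry M[1][0]: det = old_det + (v - 4) * C_10
Cofactor C_10 = 2
Want det = 0: 28 + (v - 4) * 2 = 0
  (v - 4) = -28 / 2 = -14
  v = 4 + (-14) = -10

Answer: -10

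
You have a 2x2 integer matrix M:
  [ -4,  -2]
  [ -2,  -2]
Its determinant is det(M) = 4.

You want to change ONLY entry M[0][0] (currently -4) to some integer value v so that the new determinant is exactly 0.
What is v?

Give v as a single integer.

det is linear in entry M[0][0]: det = old_det + (v - -4) * C_00
Cofactor C_00 = -2
Want det = 0: 4 + (v - -4) * -2 = 0
  (v - -4) = -4 / -2 = 2
  v = -4 + (2) = -2

Answer: -2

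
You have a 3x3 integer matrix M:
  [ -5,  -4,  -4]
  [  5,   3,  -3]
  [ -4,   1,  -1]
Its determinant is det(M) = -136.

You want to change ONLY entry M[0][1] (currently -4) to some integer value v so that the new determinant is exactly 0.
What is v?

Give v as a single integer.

Answer: 4

Derivation:
det is linear in entry M[0][1]: det = old_det + (v - -4) * C_01
Cofactor C_01 = 17
Want det = 0: -136 + (v - -4) * 17 = 0
  (v - -4) = 136 / 17 = 8
  v = -4 + (8) = 4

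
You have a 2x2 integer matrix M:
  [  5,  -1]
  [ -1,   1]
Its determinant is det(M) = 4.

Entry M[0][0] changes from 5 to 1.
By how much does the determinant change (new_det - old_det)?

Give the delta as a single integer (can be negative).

Answer: -4

Derivation:
Cofactor C_00 = 1
Entry delta = 1 - 5 = -4
Det delta = entry_delta * cofactor = -4 * 1 = -4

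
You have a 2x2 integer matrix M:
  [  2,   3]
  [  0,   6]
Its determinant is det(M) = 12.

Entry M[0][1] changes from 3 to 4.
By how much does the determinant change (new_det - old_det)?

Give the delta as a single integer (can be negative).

Cofactor C_01 = 0
Entry delta = 4 - 3 = 1
Det delta = entry_delta * cofactor = 1 * 0 = 0

Answer: 0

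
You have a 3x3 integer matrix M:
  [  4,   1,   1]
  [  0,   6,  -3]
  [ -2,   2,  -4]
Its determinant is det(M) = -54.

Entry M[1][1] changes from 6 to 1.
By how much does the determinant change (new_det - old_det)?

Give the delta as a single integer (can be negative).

Answer: 70

Derivation:
Cofactor C_11 = -14
Entry delta = 1 - 6 = -5
Det delta = entry_delta * cofactor = -5 * -14 = 70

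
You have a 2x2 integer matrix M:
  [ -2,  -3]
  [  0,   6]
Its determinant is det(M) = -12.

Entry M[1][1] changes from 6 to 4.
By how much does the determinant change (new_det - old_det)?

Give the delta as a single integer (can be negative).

Cofactor C_11 = -2
Entry delta = 4 - 6 = -2
Det delta = entry_delta * cofactor = -2 * -2 = 4

Answer: 4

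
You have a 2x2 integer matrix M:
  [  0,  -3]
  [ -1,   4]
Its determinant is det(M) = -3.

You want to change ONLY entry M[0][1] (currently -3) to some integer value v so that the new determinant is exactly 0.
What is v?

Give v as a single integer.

det is linear in entry M[0][1]: det = old_det + (v - -3) * C_01
Cofactor C_01 = 1
Want det = 0: -3 + (v - -3) * 1 = 0
  (v - -3) = 3 / 1 = 3
  v = -3 + (3) = 0

Answer: 0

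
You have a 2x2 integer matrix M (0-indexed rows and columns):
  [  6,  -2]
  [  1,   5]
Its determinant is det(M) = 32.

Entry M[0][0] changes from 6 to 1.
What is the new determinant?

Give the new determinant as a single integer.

det is linear in row 0: changing M[0][0] by delta changes det by delta * cofactor(0,0).
Cofactor C_00 = (-1)^(0+0) * minor(0,0) = 5
Entry delta = 1 - 6 = -5
Det delta = -5 * 5 = -25
New det = 32 + -25 = 7

Answer: 7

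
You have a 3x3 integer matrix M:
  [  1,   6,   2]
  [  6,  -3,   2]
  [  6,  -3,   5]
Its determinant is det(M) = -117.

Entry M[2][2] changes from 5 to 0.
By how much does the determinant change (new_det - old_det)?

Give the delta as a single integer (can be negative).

Answer: 195

Derivation:
Cofactor C_22 = -39
Entry delta = 0 - 5 = -5
Det delta = entry_delta * cofactor = -5 * -39 = 195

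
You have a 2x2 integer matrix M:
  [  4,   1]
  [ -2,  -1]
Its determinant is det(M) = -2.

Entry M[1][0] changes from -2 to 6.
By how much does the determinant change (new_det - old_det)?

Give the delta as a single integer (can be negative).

Cofactor C_10 = -1
Entry delta = 6 - -2 = 8
Det delta = entry_delta * cofactor = 8 * -1 = -8

Answer: -8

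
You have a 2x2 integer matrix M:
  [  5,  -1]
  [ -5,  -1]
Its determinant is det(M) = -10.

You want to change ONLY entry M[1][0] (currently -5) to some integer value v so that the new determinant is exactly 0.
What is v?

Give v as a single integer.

det is linear in entry M[1][0]: det = old_det + (v - -5) * C_10
Cofactor C_10 = 1
Want det = 0: -10 + (v - -5) * 1 = 0
  (v - -5) = 10 / 1 = 10
  v = -5 + (10) = 5

Answer: 5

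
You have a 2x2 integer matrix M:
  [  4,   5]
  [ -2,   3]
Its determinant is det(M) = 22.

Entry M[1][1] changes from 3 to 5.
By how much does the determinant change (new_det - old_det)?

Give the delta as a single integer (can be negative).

Cofactor C_11 = 4
Entry delta = 5 - 3 = 2
Det delta = entry_delta * cofactor = 2 * 4 = 8

Answer: 8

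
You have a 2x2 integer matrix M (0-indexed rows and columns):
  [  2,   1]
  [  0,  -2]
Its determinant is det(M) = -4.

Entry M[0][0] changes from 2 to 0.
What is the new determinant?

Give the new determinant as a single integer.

Answer: 0

Derivation:
det is linear in row 0: changing M[0][0] by delta changes det by delta * cofactor(0,0).
Cofactor C_00 = (-1)^(0+0) * minor(0,0) = -2
Entry delta = 0 - 2 = -2
Det delta = -2 * -2 = 4
New det = -4 + 4 = 0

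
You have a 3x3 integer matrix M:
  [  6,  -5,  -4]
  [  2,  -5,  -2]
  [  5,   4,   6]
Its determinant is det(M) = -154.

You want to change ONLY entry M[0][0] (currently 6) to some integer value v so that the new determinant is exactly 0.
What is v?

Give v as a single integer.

det is linear in entry M[0][0]: det = old_det + (v - 6) * C_00
Cofactor C_00 = -22
Want det = 0: -154 + (v - 6) * -22 = 0
  (v - 6) = 154 / -22 = -7
  v = 6 + (-7) = -1

Answer: -1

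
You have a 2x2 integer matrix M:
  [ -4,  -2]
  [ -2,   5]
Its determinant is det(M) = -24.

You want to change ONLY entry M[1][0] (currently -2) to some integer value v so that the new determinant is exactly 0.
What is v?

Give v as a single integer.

Answer: 10

Derivation:
det is linear in entry M[1][0]: det = old_det + (v - -2) * C_10
Cofactor C_10 = 2
Want det = 0: -24 + (v - -2) * 2 = 0
  (v - -2) = 24 / 2 = 12
  v = -2 + (12) = 10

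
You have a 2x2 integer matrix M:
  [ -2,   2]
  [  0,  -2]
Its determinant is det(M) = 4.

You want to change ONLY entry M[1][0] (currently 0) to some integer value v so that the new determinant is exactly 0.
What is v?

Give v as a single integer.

Answer: 2

Derivation:
det is linear in entry M[1][0]: det = old_det + (v - 0) * C_10
Cofactor C_10 = -2
Want det = 0: 4 + (v - 0) * -2 = 0
  (v - 0) = -4 / -2 = 2
  v = 0 + (2) = 2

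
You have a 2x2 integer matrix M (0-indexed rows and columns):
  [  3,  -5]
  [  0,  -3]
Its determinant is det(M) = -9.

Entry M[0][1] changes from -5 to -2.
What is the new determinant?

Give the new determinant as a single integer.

Answer: -9

Derivation:
det is linear in row 0: changing M[0][1] by delta changes det by delta * cofactor(0,1).
Cofactor C_01 = (-1)^(0+1) * minor(0,1) = 0
Entry delta = -2 - -5 = 3
Det delta = 3 * 0 = 0
New det = -9 + 0 = -9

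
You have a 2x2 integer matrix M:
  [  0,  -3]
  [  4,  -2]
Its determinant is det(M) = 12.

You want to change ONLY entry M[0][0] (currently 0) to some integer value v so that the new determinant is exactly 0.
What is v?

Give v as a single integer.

det is linear in entry M[0][0]: det = old_det + (v - 0) * C_00
Cofactor C_00 = -2
Want det = 0: 12 + (v - 0) * -2 = 0
  (v - 0) = -12 / -2 = 6
  v = 0 + (6) = 6

Answer: 6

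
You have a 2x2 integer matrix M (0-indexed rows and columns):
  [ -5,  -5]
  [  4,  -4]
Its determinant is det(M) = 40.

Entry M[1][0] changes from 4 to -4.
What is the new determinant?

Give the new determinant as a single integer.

det is linear in row 1: changing M[1][0] by delta changes det by delta * cofactor(1,0).
Cofactor C_10 = (-1)^(1+0) * minor(1,0) = 5
Entry delta = -4 - 4 = -8
Det delta = -8 * 5 = -40
New det = 40 + -40 = 0

Answer: 0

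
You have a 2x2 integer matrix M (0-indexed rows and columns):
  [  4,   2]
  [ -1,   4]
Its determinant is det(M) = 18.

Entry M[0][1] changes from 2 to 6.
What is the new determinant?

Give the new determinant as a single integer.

det is linear in row 0: changing M[0][1] by delta changes det by delta * cofactor(0,1).
Cofactor C_01 = (-1)^(0+1) * minor(0,1) = 1
Entry delta = 6 - 2 = 4
Det delta = 4 * 1 = 4
New det = 18 + 4 = 22

Answer: 22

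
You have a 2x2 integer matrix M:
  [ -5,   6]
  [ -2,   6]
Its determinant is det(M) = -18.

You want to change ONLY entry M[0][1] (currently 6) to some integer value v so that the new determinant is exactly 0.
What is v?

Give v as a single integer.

det is linear in entry M[0][1]: det = old_det + (v - 6) * C_01
Cofactor C_01 = 2
Want det = 0: -18 + (v - 6) * 2 = 0
  (v - 6) = 18 / 2 = 9
  v = 6 + (9) = 15

Answer: 15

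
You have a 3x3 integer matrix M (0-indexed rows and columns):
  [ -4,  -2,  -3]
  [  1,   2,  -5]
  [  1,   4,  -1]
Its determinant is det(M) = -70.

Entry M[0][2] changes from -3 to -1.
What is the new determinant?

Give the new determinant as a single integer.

det is linear in row 0: changing M[0][2] by delta changes det by delta * cofactor(0,2).
Cofactor C_02 = (-1)^(0+2) * minor(0,2) = 2
Entry delta = -1 - -3 = 2
Det delta = 2 * 2 = 4
New det = -70 + 4 = -66

Answer: -66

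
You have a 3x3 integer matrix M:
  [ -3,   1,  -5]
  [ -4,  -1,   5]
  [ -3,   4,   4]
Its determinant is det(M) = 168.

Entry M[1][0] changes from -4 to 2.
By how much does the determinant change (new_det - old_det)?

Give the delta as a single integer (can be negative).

Cofactor C_10 = -24
Entry delta = 2 - -4 = 6
Det delta = entry_delta * cofactor = 6 * -24 = -144

Answer: -144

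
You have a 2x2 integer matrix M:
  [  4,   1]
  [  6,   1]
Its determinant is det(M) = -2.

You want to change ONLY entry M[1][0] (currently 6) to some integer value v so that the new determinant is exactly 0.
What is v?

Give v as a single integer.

Answer: 4

Derivation:
det is linear in entry M[1][0]: det = old_det + (v - 6) * C_10
Cofactor C_10 = -1
Want det = 0: -2 + (v - 6) * -1 = 0
  (v - 6) = 2 / -1 = -2
  v = 6 + (-2) = 4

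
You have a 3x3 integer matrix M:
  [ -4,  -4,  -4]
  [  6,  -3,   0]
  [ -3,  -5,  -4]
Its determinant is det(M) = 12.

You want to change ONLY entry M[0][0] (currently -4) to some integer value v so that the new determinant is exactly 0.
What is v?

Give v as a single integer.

Answer: -5

Derivation:
det is linear in entry M[0][0]: det = old_det + (v - -4) * C_00
Cofactor C_00 = 12
Want det = 0: 12 + (v - -4) * 12 = 0
  (v - -4) = -12 / 12 = -1
  v = -4 + (-1) = -5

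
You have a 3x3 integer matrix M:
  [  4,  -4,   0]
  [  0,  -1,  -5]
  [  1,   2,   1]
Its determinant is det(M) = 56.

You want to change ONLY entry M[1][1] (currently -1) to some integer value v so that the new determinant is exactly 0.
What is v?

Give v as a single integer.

det is linear in entry M[1][1]: det = old_det + (v - -1) * C_11
Cofactor C_11 = 4
Want det = 0: 56 + (v - -1) * 4 = 0
  (v - -1) = -56 / 4 = -14
  v = -1 + (-14) = -15

Answer: -15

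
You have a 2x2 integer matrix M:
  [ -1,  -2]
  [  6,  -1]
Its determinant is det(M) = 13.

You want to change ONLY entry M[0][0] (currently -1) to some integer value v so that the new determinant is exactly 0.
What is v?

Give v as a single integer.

det is linear in entry M[0][0]: det = old_det + (v - -1) * C_00
Cofactor C_00 = -1
Want det = 0: 13 + (v - -1) * -1 = 0
  (v - -1) = -13 / -1 = 13
  v = -1 + (13) = 12

Answer: 12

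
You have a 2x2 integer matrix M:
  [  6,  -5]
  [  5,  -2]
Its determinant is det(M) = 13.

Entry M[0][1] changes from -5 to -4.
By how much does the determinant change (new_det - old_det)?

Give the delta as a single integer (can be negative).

Answer: -5

Derivation:
Cofactor C_01 = -5
Entry delta = -4 - -5 = 1
Det delta = entry_delta * cofactor = 1 * -5 = -5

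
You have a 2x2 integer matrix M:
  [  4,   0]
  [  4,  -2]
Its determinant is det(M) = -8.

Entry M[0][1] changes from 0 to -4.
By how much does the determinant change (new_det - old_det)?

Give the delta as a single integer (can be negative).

Answer: 16

Derivation:
Cofactor C_01 = -4
Entry delta = -4 - 0 = -4
Det delta = entry_delta * cofactor = -4 * -4 = 16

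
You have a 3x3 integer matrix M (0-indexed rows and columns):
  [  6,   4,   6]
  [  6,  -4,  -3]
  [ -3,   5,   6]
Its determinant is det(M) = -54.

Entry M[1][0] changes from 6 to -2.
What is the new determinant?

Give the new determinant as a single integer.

det is linear in row 1: changing M[1][0] by delta changes det by delta * cofactor(1,0).
Cofactor C_10 = (-1)^(1+0) * minor(1,0) = 6
Entry delta = -2 - 6 = -8
Det delta = -8 * 6 = -48
New det = -54 + -48 = -102

Answer: -102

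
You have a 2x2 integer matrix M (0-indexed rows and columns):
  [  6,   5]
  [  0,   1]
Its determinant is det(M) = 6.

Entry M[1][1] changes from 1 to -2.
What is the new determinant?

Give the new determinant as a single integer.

Answer: -12

Derivation:
det is linear in row 1: changing M[1][1] by delta changes det by delta * cofactor(1,1).
Cofactor C_11 = (-1)^(1+1) * minor(1,1) = 6
Entry delta = -2 - 1 = -3
Det delta = -3 * 6 = -18
New det = 6 + -18 = -12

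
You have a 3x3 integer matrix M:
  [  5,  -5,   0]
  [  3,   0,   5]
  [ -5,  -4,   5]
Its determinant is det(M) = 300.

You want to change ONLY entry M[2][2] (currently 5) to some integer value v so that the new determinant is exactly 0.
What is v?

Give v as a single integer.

det is linear in entry M[2][2]: det = old_det + (v - 5) * C_22
Cofactor C_22 = 15
Want det = 0: 300 + (v - 5) * 15 = 0
  (v - 5) = -300 / 15 = -20
  v = 5 + (-20) = -15

Answer: -15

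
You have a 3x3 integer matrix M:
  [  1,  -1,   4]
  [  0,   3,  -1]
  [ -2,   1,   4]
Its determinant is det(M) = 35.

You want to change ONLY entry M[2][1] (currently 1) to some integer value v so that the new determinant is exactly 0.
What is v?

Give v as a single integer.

det is linear in entry M[2][1]: det = old_det + (v - 1) * C_21
Cofactor C_21 = 1
Want det = 0: 35 + (v - 1) * 1 = 0
  (v - 1) = -35 / 1 = -35
  v = 1 + (-35) = -34

Answer: -34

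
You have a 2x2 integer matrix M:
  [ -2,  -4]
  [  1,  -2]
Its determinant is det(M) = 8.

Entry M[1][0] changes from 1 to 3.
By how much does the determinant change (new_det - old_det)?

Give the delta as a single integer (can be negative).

Answer: 8

Derivation:
Cofactor C_10 = 4
Entry delta = 3 - 1 = 2
Det delta = entry_delta * cofactor = 2 * 4 = 8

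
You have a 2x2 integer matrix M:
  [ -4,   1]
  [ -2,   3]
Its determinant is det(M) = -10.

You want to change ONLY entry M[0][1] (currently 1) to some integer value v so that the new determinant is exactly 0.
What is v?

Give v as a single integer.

Answer: 6

Derivation:
det is linear in entry M[0][1]: det = old_det + (v - 1) * C_01
Cofactor C_01 = 2
Want det = 0: -10 + (v - 1) * 2 = 0
  (v - 1) = 10 / 2 = 5
  v = 1 + (5) = 6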